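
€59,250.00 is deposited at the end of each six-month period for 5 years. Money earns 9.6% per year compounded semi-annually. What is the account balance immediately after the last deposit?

€738,320.00

This is an ordinary annuity: 10 deposits of €59,250.00 at the end of each six-month period.
Periodic rate r = 0.096/2 per half-year; n is counted in half-years.
FV = PMT × [((1+r)^n − 1)/r] = 59,250 × [(1+r)^10 − 1] / r = €738,320.00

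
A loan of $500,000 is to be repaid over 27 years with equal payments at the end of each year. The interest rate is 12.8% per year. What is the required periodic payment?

$66,576.16

Level ordinary annuity; solve PV = PMT × [(1 − (1+r)^−n)/r] for PMT.
Periodic rate r = 0.128 per year.
With n = 27: PMT = 500,000 / ([(1 − (1+r)^−n)/r]) = $66,576.16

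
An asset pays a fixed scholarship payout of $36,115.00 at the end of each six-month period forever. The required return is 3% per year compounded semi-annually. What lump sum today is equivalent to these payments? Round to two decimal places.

Periodic rate r = 0.03/2 per half-year.
Level perpetuity: PV = PMT / r = 36,115 / (0.03/2) = $2,407,666.67.

$2,407,666.67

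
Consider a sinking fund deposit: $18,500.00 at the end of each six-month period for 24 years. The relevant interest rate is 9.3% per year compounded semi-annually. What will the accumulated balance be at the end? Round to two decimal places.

$3,127,498.13

This is an ordinary annuity: 48 deposits of $18,500.00 at the end of each six-month period.
Periodic rate r = 0.093/2 per half-year; n is counted in half-years.
FV = PMT × [((1+r)^n − 1)/r] = 18,500 × [(1+r)^48 − 1] / r = $3,127,498.13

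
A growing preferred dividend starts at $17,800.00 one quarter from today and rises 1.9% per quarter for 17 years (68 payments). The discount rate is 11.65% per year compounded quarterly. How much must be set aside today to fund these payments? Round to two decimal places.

Periodic rate r = 0.1165/4 per quarter; n is counted in quarters.
Growing ordinary annuity: PV = PMT₁ × [1 − ((1+g)/(1+r))^n] / (r − g) = 17,800 × [1 − ((1+0.019)/(1+r))^68] / (r − 0.019) = $860,519.95.

$860,519.95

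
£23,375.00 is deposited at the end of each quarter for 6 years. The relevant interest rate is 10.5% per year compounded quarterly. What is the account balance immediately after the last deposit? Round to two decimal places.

£767,958.58

This is an ordinary annuity: 24 deposits of £23,375.00 at the end of each quarter.
Periodic rate r = 0.105/4 per quarter; n is counted in quarters.
FV = PMT × [((1+r)^n − 1)/r] = 23,375 × [(1+r)^24 − 1] / r = £767,958.58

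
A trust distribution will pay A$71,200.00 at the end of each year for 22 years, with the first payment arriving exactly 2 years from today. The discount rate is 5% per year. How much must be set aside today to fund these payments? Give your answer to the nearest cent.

A$892,576.94

Ordinary annuity of 22 payments, first payment at period 2.
Periodic rate r = 0.05 per year.
The ordinary-annuity PV formula values the stream one period before the first payment (period 1); discount that back 1 periods:
PV₀ = 71,200 × [1 − (1+r)^−22] / r × (1+r)^−1 = A$892,576.94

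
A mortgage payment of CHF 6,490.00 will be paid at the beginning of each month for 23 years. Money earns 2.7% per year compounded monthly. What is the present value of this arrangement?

This is an annuity due: 276 payments of CHF 6,490.00 at the beginning of each month.
Periodic rate r = 0.027/12 per month; n is counted in months.
PV = PMT × [(1 − (1+r)^−n)/r] × (1+r) = 6,490 × [1 − (1+r)^−276] / r × (1+r) = CHF 1,336,242.58

CHF 1,336,242.58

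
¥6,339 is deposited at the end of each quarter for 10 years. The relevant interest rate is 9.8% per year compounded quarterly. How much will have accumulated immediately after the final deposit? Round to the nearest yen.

This is an ordinary annuity: 40 deposits of ¥6,339 at the end of each quarter.
Periodic rate r = 0.098/4 per quarter; n is counted in quarters.
FV = PMT × [((1+r)^n − 1)/r] = 6,339 × [(1+r)^40 − 1] / r = ¥422,557

¥422,557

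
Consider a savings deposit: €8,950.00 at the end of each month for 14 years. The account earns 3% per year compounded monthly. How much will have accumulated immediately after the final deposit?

This is an ordinary annuity: 168 deposits of €8,950.00 at the end of each month.
Periodic rate r = 0.03/12 per month; n is counted in months.
FV = PMT × [((1+r)^n − 1)/r] = 8,950 × [(1+r)^168 − 1] / r = €1,865,767.35

€1,865,767.35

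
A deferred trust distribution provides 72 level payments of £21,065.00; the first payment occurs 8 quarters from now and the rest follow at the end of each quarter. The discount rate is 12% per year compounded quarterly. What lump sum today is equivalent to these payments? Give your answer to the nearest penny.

Ordinary annuity of 72 payments, first payment at period 8.
Periodic rate r = 0.12/4 per quarter; n is counted in quarters.
The ordinary-annuity PV formula values the stream one period before the first payment (period 7); discount that back 7 periods:
PV₀ = 21,065 × [1 − (1+r)^−72] / r × (1+r)^−7 = £502,958.54

£502,958.54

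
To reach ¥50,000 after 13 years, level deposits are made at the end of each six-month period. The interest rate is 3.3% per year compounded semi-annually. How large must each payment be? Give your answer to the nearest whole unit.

Level ordinary annuity; solve FV = PMT × [((1+r)^n − 1)/r] for PMT.
Periodic rate r = 0.033/2 per half-year; n is counted in half-years.
With n = 26: PMT = 50,000 / ([((1+r)^n − 1)/r]) = ¥1,556

¥1,556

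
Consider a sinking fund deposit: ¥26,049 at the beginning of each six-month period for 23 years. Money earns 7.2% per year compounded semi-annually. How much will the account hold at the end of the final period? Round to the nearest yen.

This is an annuity due: 46 deposits of ¥26,049 at the beginning of each six-month period.
Periodic rate r = 0.072/2 per half-year; n is counted in half-years.
FV = PMT × [((1+r)^n − 1)/r] × (1+r) = 26,049 × [(1+r)^46 − 1] / r × (1+r) = ¥3,064,511

¥3,064,511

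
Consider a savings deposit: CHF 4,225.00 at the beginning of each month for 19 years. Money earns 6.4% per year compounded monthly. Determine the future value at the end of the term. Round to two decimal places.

CHF 1,881,749.68

This is an annuity due: 228 deposits of CHF 4,225.00 at the beginning of each month.
Periodic rate r = 0.064/12 per month; n is counted in months.
FV = PMT × [((1+r)^n − 1)/r] × (1+r) = 4,225 × [(1+r)^228 − 1] / r × (1+r) = CHF 1,881,749.68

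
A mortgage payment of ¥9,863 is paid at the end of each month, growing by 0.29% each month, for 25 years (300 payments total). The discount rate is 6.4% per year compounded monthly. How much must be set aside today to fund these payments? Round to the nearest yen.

¥2,094,118

Periodic rate r = 0.064/12 per month; n is counted in months.
Growing ordinary annuity: PV = PMT₁ × [1 − ((1+g)/(1+r))^n] / (r − g) = 9,863 × [1 − ((1+0.0029)/(1+r))^300] / (r − 0.0029) = ¥2,094,118.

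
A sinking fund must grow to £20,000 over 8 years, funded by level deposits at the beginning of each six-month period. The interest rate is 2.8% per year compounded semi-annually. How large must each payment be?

Level annuity due; solve FV = PMT × [((1+r)^n − 1)/r] × (1+r) for PMT.
Periodic rate r = 0.028/2 per half-year; n is counted in half-years.
With n = 16: PMT = 20,000 / ([((1+r)^n − 1)/r] × (1+r)) = £1,108.40

£1,108.40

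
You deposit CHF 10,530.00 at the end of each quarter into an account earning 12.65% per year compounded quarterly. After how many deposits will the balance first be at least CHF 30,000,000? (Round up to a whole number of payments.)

Periodic rate r = 0.1265/4 per quarter; n is counted in quarters.
Ordinary annuity FV: 30,000,000 = 10,530 × [((1+r)^n − 1)/r].
(1+r)^n = 1 + 30,000,000 × r / 10,530, so n = ln(1 + 30,000,000·r/10,530) / ln(1+r) = 144.91.
Round up to a whole number of payments: n = 145.

145 payments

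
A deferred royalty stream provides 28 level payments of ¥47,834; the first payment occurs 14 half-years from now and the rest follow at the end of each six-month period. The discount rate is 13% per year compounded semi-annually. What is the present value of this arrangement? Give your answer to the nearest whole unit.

Ordinary annuity of 28 payments, first payment at period 14.
Periodic rate r = 0.13/2 per half-year; n is counted in half-years.
The ordinary-annuity PV formula values the stream one period before the first payment (period 13); discount that back 13 periods:
PV₀ = 47,834 × [1 − (1+r)^−28] / r × (1+r)^−13 = ¥268,895

¥268,895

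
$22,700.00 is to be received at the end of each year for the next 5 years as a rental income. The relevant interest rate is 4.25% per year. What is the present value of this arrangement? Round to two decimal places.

$100,350.55

This is an ordinary annuity: 5 payments of $22,700.00 at the end of each year.
Periodic rate r = 0.0425 per year.
PV = PMT × [(1 − (1+r)^−n)/r] = 22,700 × [1 − (1+r)^−5] / r = $100,350.55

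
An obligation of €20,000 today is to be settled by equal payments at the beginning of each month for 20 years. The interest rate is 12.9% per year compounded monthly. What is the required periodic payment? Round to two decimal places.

Level annuity due; solve PV = PMT × [(1 − (1+r)^−n)/r] × (1+r) for PMT.
Periodic rate r = 0.129/12 per month; n is counted in months.
With n = 240: PMT = 20,000 / ([(1 − (1+r)^−n)/r] × (1+r)) = €230.41

€230.41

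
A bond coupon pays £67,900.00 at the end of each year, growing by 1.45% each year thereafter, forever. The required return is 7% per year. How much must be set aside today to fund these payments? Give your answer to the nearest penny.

Periodic rate r = 0.07 per year.
Growing perpetuity (Gordon): PV = PMT₁ / (r − g) = 67,900 / (r − 0.0145) = £1,223,423.42.

£1,223,423.42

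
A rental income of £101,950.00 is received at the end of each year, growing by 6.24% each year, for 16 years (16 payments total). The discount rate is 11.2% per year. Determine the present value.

Periodic rate r = 0.112 per year.
Growing ordinary annuity: PV = PMT₁ × [1 − ((1+g)/(1+r))^n] / (r − g) = 101,950 × [1 − ((1+0.0624)/(1+r))^16] / (r − 0.0624) = £1,064,981.25.

£1,064,981.25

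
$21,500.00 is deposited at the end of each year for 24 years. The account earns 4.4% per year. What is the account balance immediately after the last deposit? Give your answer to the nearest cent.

This is an ordinary annuity: 24 deposits of $21,500.00 at the end of each year.
Periodic rate r = 0.044 per year.
FV = PMT × [((1+r)^n − 1)/r] = 21,500 × [(1+r)^24 − 1] / r = $884,765.88

$884,765.88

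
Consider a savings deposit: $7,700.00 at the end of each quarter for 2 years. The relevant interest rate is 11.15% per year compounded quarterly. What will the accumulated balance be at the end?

This is an ordinary annuity: 8 deposits of $7,700.00 at the end of each quarter.
Periodic rate r = 0.1115/4 per quarter; n is counted in quarters.
FV = PMT × [((1+r)^n − 1)/r] = 7,700 × [(1+r)^8 − 1] / r = $67,956.84

$67,956.84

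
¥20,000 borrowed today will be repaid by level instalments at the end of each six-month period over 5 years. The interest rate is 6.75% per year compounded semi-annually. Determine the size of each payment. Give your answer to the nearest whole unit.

Level ordinary annuity; solve PV = PMT × [(1 − (1+r)^−n)/r] for PMT.
Periodic rate r = 0.0675/2 per half-year; n is counted in half-years.
With n = 10: PMT = 20,000 / ([(1 − (1+r)^−n)/r]) = ¥2,390

¥2,390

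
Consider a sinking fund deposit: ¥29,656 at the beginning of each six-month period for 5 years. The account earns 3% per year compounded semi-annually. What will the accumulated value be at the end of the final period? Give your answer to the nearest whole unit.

¥322,161

This is an annuity due: 10 deposits of ¥29,656 at the beginning of each six-month period.
Periodic rate r = 0.03/2 per half-year; n is counted in half-years.
FV = PMT × [((1+r)^n − 1)/r] × (1+r) = 29,656 × [(1+r)^10 − 1] / r × (1+r) = ¥322,161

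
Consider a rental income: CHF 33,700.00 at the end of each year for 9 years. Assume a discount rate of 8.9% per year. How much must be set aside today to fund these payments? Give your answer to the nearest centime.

This is an ordinary annuity: 9 payments of CHF 33,700.00 at the end of each year.
Periodic rate r = 0.089 per year.
PV = PMT × [(1 − (1+r)^−n)/r] = 33,700 × [1 − (1+r)^−9] / r = CHF 202,863.79

CHF 202,863.79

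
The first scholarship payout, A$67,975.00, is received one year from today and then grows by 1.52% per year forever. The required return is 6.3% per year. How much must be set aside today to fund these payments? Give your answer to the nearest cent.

Periodic rate r = 0.063 per year.
Growing perpetuity (Gordon): PV = PMT₁ / (r − g) = 67,975 / (r − 0.0152) = A$1,422,071.13.

A$1,422,071.13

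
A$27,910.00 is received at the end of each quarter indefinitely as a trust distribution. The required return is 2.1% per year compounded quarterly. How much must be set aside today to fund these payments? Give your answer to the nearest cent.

A$5,316,190.48

Periodic rate r = 0.021/4 per quarter.
Level perpetuity: PV = PMT / r = 27,910 / (0.021/4) = A$5,316,190.48.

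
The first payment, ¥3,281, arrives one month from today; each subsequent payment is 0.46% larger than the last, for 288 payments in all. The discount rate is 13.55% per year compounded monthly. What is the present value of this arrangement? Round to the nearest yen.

Periodic rate r = 0.1355/12 per month; n is counted in months.
Growing ordinary annuity: PV = PMT₁ × [1 − ((1+g)/(1+r))^n] / (r − g) = 3,281 × [1 − ((1+0.0046)/(1+r))^288] / (r − 0.0046) = ¥417,852.

¥417,852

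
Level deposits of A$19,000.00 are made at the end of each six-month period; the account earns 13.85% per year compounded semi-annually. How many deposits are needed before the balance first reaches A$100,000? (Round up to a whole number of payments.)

5 payments

Periodic rate r = 0.1385/2 per half-year; n is counted in half-years.
Ordinary annuity FV: 100,000 = 19,000 × [((1+r)^n − 1)/r].
(1+r)^n = 1 + 100,000 × r / 19,000, so n = ln(1 + 100,000·r/19,000) / ln(1+r) = 4.64.
Round up to a whole number of payments: n = 5.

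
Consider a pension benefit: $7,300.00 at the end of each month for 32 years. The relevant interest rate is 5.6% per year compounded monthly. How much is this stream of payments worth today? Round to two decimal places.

$1,302,545.37

This is an ordinary annuity: 384 payments of $7,300.00 at the end of each month.
Periodic rate r = 0.056/12 per month; n is counted in months.
PV = PMT × [(1 − (1+r)^−n)/r] = 7,300 × [1 − (1+r)^−384] / r = $1,302,545.37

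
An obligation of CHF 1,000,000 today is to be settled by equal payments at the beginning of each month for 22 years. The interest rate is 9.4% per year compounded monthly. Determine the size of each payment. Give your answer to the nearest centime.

CHF 8,907.86

Level annuity due; solve PV = PMT × [(1 − (1+r)^−n)/r] × (1+r) for PMT.
Periodic rate r = 0.094/12 per month; n is counted in months.
With n = 264: PMT = 1,000,000 / ([(1 − (1+r)^−n)/r] × (1+r)) = CHF 8,907.86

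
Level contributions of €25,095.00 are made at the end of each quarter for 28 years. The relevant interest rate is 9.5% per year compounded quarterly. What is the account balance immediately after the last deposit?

This is an ordinary annuity: 112 deposits of €25,095.00 at the end of each quarter.
Periodic rate r = 0.095/4 per quarter; n is counted in quarters.
FV = PMT × [((1+r)^n − 1)/r] = 25,095 × [(1+r)^112 − 1] / r = €13,586,772.28

€13,586,772.28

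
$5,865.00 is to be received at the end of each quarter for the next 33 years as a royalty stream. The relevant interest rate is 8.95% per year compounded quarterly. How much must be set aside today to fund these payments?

$247,998.97

This is an ordinary annuity: 132 payments of $5,865.00 at the end of each quarter.
Periodic rate r = 0.0895/4 per quarter; n is counted in quarters.
PV = PMT × [(1 − (1+r)^−n)/r] = 5,865 × [1 − (1+r)^−132] / r = $247,998.97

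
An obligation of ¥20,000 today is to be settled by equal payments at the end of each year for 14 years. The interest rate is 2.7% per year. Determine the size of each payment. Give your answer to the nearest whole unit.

Level ordinary annuity; solve PV = PMT × [(1 − (1+r)^−n)/r] for PMT.
Periodic rate r = 0.027 per year.
With n = 14: PMT = 20,000 / ([(1 − (1+r)^−n)/r]) = ¥1,735

¥1,735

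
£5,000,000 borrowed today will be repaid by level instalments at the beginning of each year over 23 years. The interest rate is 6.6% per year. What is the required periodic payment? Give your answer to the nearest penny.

£401,997.31

Level annuity due; solve PV = PMT × [(1 − (1+r)^−n)/r] × (1+r) for PMT.
Periodic rate r = 0.066 per year.
With n = 23: PMT = 5,000,000 / ([(1 − (1+r)^−n)/r] × (1+r)) = £401,997.31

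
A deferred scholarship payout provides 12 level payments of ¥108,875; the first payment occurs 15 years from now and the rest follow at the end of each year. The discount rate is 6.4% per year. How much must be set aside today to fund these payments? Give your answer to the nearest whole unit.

Ordinary annuity of 12 payments, first payment at period 15.
Periodic rate r = 0.064 per year.
The ordinary-annuity PV formula values the stream one period before the first payment (period 14); discount that back 14 periods:
PV₀ = 108,875 × [1 − (1+r)^−12] / r × (1+r)^−14 = ¥374,730

¥374,730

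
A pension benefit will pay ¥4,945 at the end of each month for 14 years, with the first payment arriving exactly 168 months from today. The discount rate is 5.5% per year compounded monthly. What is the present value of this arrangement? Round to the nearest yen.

Ordinary annuity of 168 payments, first payment at period 168.
Periodic rate r = 0.055/12 per month; n is counted in months.
The ordinary-annuity PV formula values the stream one period before the first payment (period 167); discount that back 167 periods:
PV₀ = 4,945 × [1 − (1+r)^−168] / r × (1+r)^−167 = ¥269,545

¥269,545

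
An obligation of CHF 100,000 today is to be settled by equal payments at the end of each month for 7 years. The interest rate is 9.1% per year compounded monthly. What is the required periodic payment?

Level ordinary annuity; solve PV = PMT × [(1 − (1+r)^−n)/r] for PMT.
Periodic rate r = 0.091/12 per month; n is counted in months.
With n = 84: PMT = 100,000 / ([(1 − (1+r)^−n)/r]) = CHF 1,613.99

CHF 1,613.99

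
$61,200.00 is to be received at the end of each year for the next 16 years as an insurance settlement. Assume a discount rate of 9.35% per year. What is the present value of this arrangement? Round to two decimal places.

This is an ordinary annuity: 16 payments of $61,200.00 at the end of each year.
Periodic rate r = 0.0935 per year.
PV = PMT × [(1 − (1+r)^−n)/r] = 61,200 × [1 − (1+r)^−16] / r = $497,928.34

$497,928.34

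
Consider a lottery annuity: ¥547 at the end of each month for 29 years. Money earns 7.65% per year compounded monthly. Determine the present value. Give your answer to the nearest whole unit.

¥76,405

This is an ordinary annuity: 348 payments of ¥547 at the end of each month.
Periodic rate r = 0.0765/12 per month; n is counted in months.
PV = PMT × [(1 − (1+r)^−n)/r] = 547 × [1 − (1+r)^−348] / r = ¥76,405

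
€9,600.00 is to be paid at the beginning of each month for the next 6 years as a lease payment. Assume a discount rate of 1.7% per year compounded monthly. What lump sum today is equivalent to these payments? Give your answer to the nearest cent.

This is an annuity due: 72 payments of €9,600.00 at the beginning of each month.
Periodic rate r = 0.017/12 per month; n is counted in months.
PV = PMT × [(1 − (1+r)^−n)/r] × (1+r) = 9,600 × [1 − (1+r)^−72] / r × (1+r) = €657,605.96

€657,605.96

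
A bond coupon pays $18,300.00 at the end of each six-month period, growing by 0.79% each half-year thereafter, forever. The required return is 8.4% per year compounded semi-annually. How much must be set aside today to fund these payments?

$536,656.89

Periodic rate r = 0.084/2 per half-year.
Growing perpetuity (Gordon): PV = PMT₁ / (r − g) = 18,300 / (r − 0.0079) = $536,656.89.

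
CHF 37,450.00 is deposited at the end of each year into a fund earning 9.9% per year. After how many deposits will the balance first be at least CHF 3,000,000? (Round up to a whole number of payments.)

Periodic rate r = 0.099 per year.
Ordinary annuity FV: 3,000,000 = 37,450 × [((1+r)^n − 1)/r].
(1+r)^n = 1 + 3,000,000 × r / 37,450, so n = ln(1 + 3,000,000·r/37,450) / ln(1+r) = 23.19.
Round up to a whole number of payments: n = 24.

24 payments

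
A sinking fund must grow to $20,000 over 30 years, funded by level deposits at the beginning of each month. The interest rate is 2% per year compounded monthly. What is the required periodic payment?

Level annuity due; solve FV = PMT × [((1+r)^n − 1)/r] × (1+r) for PMT.
Periodic rate r = 0.02/12 per month; n is counted in months.
With n = 360: PMT = 20,000 / ([((1+r)^n − 1)/r] × (1+r)) = $40.52

$40.52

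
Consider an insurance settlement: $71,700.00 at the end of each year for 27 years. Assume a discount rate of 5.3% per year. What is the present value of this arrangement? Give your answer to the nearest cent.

$1,017,341.98

This is an ordinary annuity: 27 payments of $71,700.00 at the end of each year.
Periodic rate r = 0.053 per year.
PV = PMT × [(1 − (1+r)^−n)/r] = 71,700 × [1 − (1+r)^−27] / r = $1,017,341.98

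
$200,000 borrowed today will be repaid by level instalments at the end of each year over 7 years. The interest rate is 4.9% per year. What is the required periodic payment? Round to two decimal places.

Level ordinary annuity; solve PV = PMT × [(1 − (1+r)^−n)/r] for PMT.
Periodic rate r = 0.049 per year.
With n = 7: PMT = 200,000 / ([(1 − (1+r)^−n)/r]) = $34,438.81

$34,438.81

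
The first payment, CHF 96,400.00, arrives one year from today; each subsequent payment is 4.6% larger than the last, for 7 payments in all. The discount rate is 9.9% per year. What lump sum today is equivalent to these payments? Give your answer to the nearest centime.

Periodic rate r = 0.099 per year.
Growing ordinary annuity: PV = PMT₁ × [1 − ((1+g)/(1+r))^n] / (r − g) = 96,400 × [1 − ((1+0.046)/(1+r))^7] / (r − 0.046) = CHF 531,984.79.

CHF 531,984.79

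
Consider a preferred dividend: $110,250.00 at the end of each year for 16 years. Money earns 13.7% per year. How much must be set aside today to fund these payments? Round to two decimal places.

This is an ordinary annuity: 16 payments of $110,250.00 at the end of each year.
Periodic rate r = 0.137 per year.
PV = PMT × [(1 − (1+r)^−n)/r] = 110,250 × [1 − (1+r)^−16] / r = $701,589.45

$701,589.45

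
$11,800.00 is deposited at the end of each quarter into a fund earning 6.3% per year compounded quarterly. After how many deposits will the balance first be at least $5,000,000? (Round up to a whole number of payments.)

131 payments

Periodic rate r = 0.063/4 per quarter; n is counted in quarters.
Ordinary annuity FV: 5,000,000 = 11,800 × [((1+r)^n − 1)/r].
(1+r)^n = 1 + 5,000,000 × r / 11,800, so n = ln(1 + 5,000,000·r/11,800) / ln(1+r) = 130.40.
Round up to a whole number of payments: n = 131.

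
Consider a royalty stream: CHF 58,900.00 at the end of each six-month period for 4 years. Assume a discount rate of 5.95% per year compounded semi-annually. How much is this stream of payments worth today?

This is an ordinary annuity: 8 payments of CHF 58,900.00 at the end of each six-month period.
Periodic rate r = 0.0595/2 per half-year; n is counted in half-years.
PV = PMT × [(1 − (1+r)^−n)/r] = 58,900 × [1 − (1+r)^−8] / r = CHF 413,896.25

CHF 413,896.25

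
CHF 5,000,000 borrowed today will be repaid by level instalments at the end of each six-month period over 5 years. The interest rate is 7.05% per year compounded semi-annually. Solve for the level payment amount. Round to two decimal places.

CHF 601,964.65

Level ordinary annuity; solve PV = PMT × [(1 − (1+r)^−n)/r] for PMT.
Periodic rate r = 0.0705/2 per half-year; n is counted in half-years.
With n = 10: PMT = 5,000,000 / ([(1 − (1+r)^−n)/r]) = CHF 601,964.65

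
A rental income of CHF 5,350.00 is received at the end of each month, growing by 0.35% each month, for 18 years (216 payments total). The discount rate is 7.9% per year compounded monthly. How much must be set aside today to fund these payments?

CHF 840,710.22

Periodic rate r = 0.079/12 per month; n is counted in months.
Growing ordinary annuity: PV = PMT₁ × [1 − ((1+g)/(1+r))^n] / (r − g) = 5,350 × [1 − ((1+0.0035)/(1+r))^216] / (r − 0.0035) = CHF 840,710.22.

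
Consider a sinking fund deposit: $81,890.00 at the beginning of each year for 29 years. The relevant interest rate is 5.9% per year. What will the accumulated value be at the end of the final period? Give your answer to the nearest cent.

$6,279,358.05

This is an annuity due: 29 deposits of $81,890.00 at the beginning of each year.
Periodic rate r = 0.059 per year.
FV = PMT × [((1+r)^n − 1)/r] × (1+r) = 81,890 × [(1+r)^29 − 1] / r × (1+r) = $6,279,358.05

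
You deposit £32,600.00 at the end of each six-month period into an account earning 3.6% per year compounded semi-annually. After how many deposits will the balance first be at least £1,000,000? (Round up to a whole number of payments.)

25 payments

Periodic rate r = 0.036/2 per half-year; n is counted in half-years.
Ordinary annuity FV: 1,000,000 = 32,600 × [((1+r)^n − 1)/r].
(1+r)^n = 1 + 1,000,000 × r / 32,600, so n = ln(1 + 1,000,000·r/32,600) / ln(1+r) = 24.64.
Round up to a whole number of payments: n = 25.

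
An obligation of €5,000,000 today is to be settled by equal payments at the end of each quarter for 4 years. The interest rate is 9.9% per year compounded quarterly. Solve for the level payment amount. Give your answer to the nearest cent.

Level ordinary annuity; solve PV = PMT × [(1 − (1+r)^−n)/r] for PMT.
Periodic rate r = 0.099/4 per quarter; n is counted in quarters.
With n = 16: PMT = 5,000,000 / ([(1 − (1+r)^−n)/r]) = €382,250.21

€382,250.21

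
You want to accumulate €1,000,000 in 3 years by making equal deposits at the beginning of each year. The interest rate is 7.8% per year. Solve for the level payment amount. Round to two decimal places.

€286,302.39

Level annuity due; solve FV = PMT × [((1+r)^n − 1)/r] × (1+r) for PMT.
Periodic rate r = 0.078 per year.
With n = 3: PMT = 1,000,000 / ([((1+r)^n − 1)/r] × (1+r)) = €286,302.39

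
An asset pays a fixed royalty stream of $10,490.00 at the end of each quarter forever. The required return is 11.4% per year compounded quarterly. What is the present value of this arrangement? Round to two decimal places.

$368,070.18

Periodic rate r = 0.114/4 per quarter.
Level perpetuity: PV = PMT / r = 10,490 / (0.114/4) = $368,070.18.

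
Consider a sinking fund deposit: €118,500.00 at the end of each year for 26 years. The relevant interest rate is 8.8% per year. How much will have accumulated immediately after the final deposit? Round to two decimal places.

This is an ordinary annuity: 26 deposits of €118,500.00 at the end of each year.
Periodic rate r = 0.088 per year.
FV = PMT × [((1+r)^n − 1)/r] = 118,500 × [(1+r)^26 − 1] / r = €10,720,065.81

€10,720,065.81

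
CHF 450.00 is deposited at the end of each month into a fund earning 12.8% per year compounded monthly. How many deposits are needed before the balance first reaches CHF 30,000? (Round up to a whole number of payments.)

Periodic rate r = 0.128/12 per month; n is counted in months.
Ordinary annuity FV: 30,000 = 450 × [((1+r)^n − 1)/r].
(1+r)^n = 1 + 30,000 × r / 450, so n = ln(1 + 30,000·r/450) / ln(1+r) = 50.63.
Round up to a whole number of payments: n = 51.

51 payments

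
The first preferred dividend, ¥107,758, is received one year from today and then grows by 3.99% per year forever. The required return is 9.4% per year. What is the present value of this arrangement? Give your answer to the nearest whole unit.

Periodic rate r = 0.094 per year.
Growing perpetuity (Gordon): PV = PMT₁ / (r − g) = 107,758 / (r − 0.0399) = ¥1,991,830.

¥1,991,830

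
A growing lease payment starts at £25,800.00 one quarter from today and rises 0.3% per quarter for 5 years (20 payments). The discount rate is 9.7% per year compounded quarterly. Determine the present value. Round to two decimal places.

£415,828.95

Periodic rate r = 0.097/4 per quarter; n is counted in quarters.
Growing ordinary annuity: PV = PMT₁ × [1 − ((1+g)/(1+r))^n] / (r − g) = 25,800 × [1 − ((1+0.003)/(1+r))^20] / (r − 0.003) = £415,828.95.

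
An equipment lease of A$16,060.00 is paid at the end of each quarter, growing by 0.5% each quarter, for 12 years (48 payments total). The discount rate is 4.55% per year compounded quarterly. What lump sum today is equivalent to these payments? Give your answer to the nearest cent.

A$659,485.09

Periodic rate r = 0.0455/4 per quarter; n is counted in quarters.
Growing ordinary annuity: PV = PMT₁ × [1 − ((1+g)/(1+r))^n] / (r − g) = 16,060 × [1 − ((1+0.005)/(1+r))^48] / (r − 0.005) = A$659,485.09.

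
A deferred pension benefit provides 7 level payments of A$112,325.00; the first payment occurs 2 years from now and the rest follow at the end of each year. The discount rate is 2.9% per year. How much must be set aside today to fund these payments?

Ordinary annuity of 7 payments, first payment at period 2.
Periodic rate r = 0.029 per year.
The ordinary-annuity PV formula values the stream one period before the first payment (period 1); discount that back 1 periods:
PV₀ = 112,325 × [1 − (1+r)^−7] / r × (1+r)^−1 = A$682,664.31

A$682,664.31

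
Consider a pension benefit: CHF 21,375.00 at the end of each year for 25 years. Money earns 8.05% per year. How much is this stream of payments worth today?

This is an ordinary annuity: 25 payments of CHF 21,375.00 at the end of each year.
Periodic rate r = 0.0805 per year.
PV = PMT × [(1 − (1+r)^−n)/r] = 21,375 × [1 − (1+r)^−25] / r = CHF 227,202.17

CHF 227,202.17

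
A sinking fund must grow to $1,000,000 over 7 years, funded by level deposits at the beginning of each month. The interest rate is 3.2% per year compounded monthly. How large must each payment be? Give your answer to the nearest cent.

$10,608.67

Level annuity due; solve FV = PMT × [((1+r)^n − 1)/r] × (1+r) for PMT.
Periodic rate r = 0.032/12 per month; n is counted in months.
With n = 84: PMT = 1,000,000 / ([((1+r)^n − 1)/r] × (1+r)) = $10,608.67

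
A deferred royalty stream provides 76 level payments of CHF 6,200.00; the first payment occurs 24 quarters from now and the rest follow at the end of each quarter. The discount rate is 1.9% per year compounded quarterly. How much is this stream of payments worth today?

CHF 353,982.27

Ordinary annuity of 76 payments, first payment at period 24.
Periodic rate r = 0.019/4 per quarter; n is counted in quarters.
The ordinary-annuity PV formula values the stream one period before the first payment (period 23); discount that back 23 periods:
PV₀ = 6,200 × [1 − (1+r)^−76] / r × (1+r)^−23 = CHF 353,982.27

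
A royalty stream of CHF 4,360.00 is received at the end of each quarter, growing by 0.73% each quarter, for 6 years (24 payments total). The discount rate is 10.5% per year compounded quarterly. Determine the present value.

Periodic rate r = 0.105/4 per quarter; n is counted in quarters.
Growing ordinary annuity: PV = PMT₁ × [1 − ((1+g)/(1+r))^n] / (r − g) = 4,360 × [1 − ((1+0.0073)/(1+r))^24] / (r − 0.0073) = CHF 82,978.97.

CHF 82,978.97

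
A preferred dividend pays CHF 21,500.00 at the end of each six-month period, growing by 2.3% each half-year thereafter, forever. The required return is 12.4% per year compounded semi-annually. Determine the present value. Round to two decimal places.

CHF 551,282.05

Periodic rate r = 0.124/2 per half-year.
Growing perpetuity (Gordon): PV = PMT₁ / (r − g) = 21,500 / (r − 0.023) = CHF 551,282.05.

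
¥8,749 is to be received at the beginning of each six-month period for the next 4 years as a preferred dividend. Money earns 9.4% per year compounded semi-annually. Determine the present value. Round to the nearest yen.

¥59,929

This is an annuity due: 8 payments of ¥8,749 at the beginning of each six-month period.
Periodic rate r = 0.094/2 per half-year; n is counted in half-years.
PV = PMT × [(1 − (1+r)^−n)/r] × (1+r) = 8,749 × [1 − (1+r)^−8] / r × (1+r) = ¥59,929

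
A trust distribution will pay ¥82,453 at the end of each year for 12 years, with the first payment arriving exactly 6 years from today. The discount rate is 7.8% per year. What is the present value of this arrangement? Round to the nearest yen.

¥431,292

Ordinary annuity of 12 payments, first payment at period 6.
Periodic rate r = 0.078 per year.
The ordinary-annuity PV formula values the stream one period before the first payment (period 5); discount that back 5 periods:
PV₀ = 82,453 × [1 − (1+r)^−12] / r × (1+r)^−5 = ¥431,292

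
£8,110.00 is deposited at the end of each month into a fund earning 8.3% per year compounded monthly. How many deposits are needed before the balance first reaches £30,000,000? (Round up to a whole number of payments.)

476 payments

Periodic rate r = 0.083/12 per month; n is counted in months.
Ordinary annuity FV: 30,000,000 = 8,110 × [((1+r)^n − 1)/r].
(1+r)^n = 1 + 30,000,000 × r / 8,110, so n = ln(1 + 30,000,000·r/8,110) / ln(1+r) = 475.91.
Round up to a whole number of payments: n = 476.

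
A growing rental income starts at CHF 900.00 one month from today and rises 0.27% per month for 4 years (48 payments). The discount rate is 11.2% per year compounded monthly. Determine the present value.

Periodic rate r = 0.112/12 per month; n is counted in months.
Growing ordinary annuity: PV = PMT₁ × [1 − ((1+g)/(1+r))^n] / (r − g) = 900 × [1 − ((1+0.0027)/(1+r))^48] / (r − 0.0027) = CHF 36,809.92.

CHF 36,809.92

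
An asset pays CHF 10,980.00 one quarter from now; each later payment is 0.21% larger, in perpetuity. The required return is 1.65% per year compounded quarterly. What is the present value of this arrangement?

CHF 5,422,222.22

Periodic rate r = 0.0165/4 per quarter.
Growing perpetuity (Gordon): PV = PMT₁ / (r − g) = 10,980 / (r − 0.0021) = CHF 5,422,222.22.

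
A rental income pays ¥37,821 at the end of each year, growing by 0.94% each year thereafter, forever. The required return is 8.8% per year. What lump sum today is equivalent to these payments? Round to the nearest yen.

Periodic rate r = 0.088 per year.
Growing perpetuity (Gordon): PV = PMT₁ / (r − g) = 37,821 / (r − 0.0094) = ¥481,183.

¥481,183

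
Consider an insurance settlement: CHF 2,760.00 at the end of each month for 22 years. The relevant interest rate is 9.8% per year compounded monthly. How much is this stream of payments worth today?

CHF 298,483.65

This is an ordinary annuity: 264 payments of CHF 2,760.00 at the end of each month.
Periodic rate r = 0.098/12 per month; n is counted in months.
PV = PMT × [(1 − (1+r)^−n)/r] = 2,760 × [1 − (1+r)^−264] / r = CHF 298,483.65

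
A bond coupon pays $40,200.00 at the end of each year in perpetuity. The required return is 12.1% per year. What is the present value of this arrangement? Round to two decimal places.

Periodic rate r = 0.121 per year.
Level perpetuity: PV = PMT / r = 40,200 / (0.121) = $332,231.40.

$332,231.40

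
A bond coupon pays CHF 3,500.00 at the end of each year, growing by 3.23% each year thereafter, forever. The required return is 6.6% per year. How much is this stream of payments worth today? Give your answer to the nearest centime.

CHF 103,857.57

Periodic rate r = 0.066 per year.
Growing perpetuity (Gordon): PV = PMT₁ / (r − g) = 3,500 / (r − 0.0323) = CHF 103,857.57.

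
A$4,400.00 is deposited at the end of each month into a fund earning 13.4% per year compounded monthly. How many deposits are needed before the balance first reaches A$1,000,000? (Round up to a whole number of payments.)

Periodic rate r = 0.134/12 per month; n is counted in months.
Ordinary annuity FV: 1,000,000 = 4,400 × [((1+r)^n − 1)/r].
(1+r)^n = 1 + 1,000,000 × r / 4,400, so n = ln(1 + 1,000,000·r/4,400) / ln(1+r) = 113.78.
Round up to a whole number of payments: n = 114.

114 payments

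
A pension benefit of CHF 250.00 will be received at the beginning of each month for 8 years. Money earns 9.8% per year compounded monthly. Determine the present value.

This is an annuity due: 96 payments of CHF 250.00 at the beginning of each month.
Periodic rate r = 0.098/12 per month; n is counted in months.
PV = PMT × [(1 − (1+r)^−n)/r] × (1+r) = 250 × [1 − (1+r)^−96] / r × (1+r) = CHF 16,726.35

CHF 16,726.35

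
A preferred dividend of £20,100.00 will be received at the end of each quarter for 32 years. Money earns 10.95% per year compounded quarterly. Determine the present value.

This is an ordinary annuity: 128 payments of £20,100.00 at the end of each quarter.
Periodic rate r = 0.1095/4 per quarter; n is counted in quarters.
PV = PMT × [(1 − (1+r)^−n)/r] = 20,100 × [1 − (1+r)^−128] / r = £711,097.65

£711,097.65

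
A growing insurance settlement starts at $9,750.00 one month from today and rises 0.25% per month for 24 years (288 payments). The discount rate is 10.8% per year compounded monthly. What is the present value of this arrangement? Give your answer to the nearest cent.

$1,266,795.36

Periodic rate r = 0.108/12 per month; n is counted in months.
Growing ordinary annuity: PV = PMT₁ × [1 − ((1+g)/(1+r))^n] / (r − g) = 9,750 × [1 − ((1+0.0025)/(1+r))^288] / (r − 0.0025) = $1,266,795.36.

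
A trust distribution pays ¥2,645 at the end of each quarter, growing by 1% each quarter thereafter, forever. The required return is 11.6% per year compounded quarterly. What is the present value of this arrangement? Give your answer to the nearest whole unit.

Periodic rate r = 0.116/4 per quarter.
Growing perpetuity (Gordon): PV = PMT₁ / (r − g) = 2,645 / (r − 0.01) = ¥139,211.

¥139,211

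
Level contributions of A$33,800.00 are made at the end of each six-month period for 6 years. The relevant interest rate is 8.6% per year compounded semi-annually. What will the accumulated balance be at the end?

A$516,700.08

This is an ordinary annuity: 12 deposits of A$33,800.00 at the end of each six-month period.
Periodic rate r = 0.086/2 per half-year; n is counted in half-years.
FV = PMT × [((1+r)^n − 1)/r] = 33,800 × [(1+r)^12 − 1] / r = A$516,700.08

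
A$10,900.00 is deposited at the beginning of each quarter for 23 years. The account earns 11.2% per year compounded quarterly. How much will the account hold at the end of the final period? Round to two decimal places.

This is an annuity due: 92 deposits of A$10,900.00 at the beginning of each quarter.
Periodic rate r = 0.112/4 per quarter; n is counted in quarters.
FV = PMT × [((1+r)^n − 1)/r] × (1+r) = 10,900 × [(1+r)^92 − 1] / r × (1+r) = A$4,677,059.39

A$4,677,059.39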